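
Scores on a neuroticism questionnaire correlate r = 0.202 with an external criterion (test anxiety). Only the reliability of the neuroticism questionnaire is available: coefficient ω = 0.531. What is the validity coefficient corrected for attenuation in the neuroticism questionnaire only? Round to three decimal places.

0.277

Single correction: r_c = r_obs / √r_xx = 0.202 / √0.531 = 0.202 / 0.7287 ≈ 0.277.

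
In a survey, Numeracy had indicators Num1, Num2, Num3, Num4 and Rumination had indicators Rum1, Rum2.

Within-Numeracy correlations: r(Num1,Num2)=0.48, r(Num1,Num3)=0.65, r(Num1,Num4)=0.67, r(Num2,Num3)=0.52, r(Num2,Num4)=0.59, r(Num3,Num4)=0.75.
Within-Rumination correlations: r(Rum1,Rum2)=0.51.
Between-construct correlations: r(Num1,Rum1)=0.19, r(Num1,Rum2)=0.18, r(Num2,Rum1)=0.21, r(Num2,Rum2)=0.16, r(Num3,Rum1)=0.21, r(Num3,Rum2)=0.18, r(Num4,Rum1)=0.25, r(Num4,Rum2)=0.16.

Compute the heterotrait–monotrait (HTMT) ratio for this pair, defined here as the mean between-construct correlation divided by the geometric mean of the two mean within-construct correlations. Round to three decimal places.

0.345

Mean heterotrait r = 1.54/8 = 0.1925.
Mean within-Num = 3.66/6 = 0.6100; mean within-Rum = 0.51/1 = 0.5100.
Geometric mean = √(0.6100 × 0.5100) = 0.5578.
HTMT = 0.1925 / 0.5578 = 0.345.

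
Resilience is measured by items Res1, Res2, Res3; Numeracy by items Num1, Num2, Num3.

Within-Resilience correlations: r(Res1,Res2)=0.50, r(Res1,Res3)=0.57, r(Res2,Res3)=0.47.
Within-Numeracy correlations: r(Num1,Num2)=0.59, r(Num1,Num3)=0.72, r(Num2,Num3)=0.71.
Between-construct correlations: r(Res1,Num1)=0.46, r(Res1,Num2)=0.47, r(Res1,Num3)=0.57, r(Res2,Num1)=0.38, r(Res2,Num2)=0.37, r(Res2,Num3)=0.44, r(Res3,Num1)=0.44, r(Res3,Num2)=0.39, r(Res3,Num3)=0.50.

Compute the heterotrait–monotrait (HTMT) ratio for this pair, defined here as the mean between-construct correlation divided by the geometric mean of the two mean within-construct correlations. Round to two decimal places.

Between-construct mean = 4.02/9 = 0.4467.
Mean within-Res = 1.54/3 = 0.5133; mean within-Num = 2.02/3 = 0.6733.
Geometric mean = √(0.5133 × 0.6733) = 0.5879.
HTMT = 0.4467 / 0.5879 = 0.76.

0.76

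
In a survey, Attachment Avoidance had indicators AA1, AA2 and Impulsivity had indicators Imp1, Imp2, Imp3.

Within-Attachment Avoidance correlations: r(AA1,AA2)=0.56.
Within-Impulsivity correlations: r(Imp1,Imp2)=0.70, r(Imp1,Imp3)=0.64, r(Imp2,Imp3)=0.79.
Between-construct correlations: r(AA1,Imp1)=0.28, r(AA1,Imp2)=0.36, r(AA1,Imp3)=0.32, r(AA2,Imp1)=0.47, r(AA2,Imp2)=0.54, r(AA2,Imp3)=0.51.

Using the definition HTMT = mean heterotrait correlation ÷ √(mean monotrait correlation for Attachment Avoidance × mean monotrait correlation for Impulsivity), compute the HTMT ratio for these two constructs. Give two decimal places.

0.66

Between-construct mean = 2.48/6 = 0.4133.
Mean within-AA = 0.56/1 = 0.5600; mean within-Imp = 2.13/3 = 0.7100.
Geometric mean = √(0.5600 × 0.7100) = 0.6306.
HTMT = 0.4133 / 0.6306 = 0.66.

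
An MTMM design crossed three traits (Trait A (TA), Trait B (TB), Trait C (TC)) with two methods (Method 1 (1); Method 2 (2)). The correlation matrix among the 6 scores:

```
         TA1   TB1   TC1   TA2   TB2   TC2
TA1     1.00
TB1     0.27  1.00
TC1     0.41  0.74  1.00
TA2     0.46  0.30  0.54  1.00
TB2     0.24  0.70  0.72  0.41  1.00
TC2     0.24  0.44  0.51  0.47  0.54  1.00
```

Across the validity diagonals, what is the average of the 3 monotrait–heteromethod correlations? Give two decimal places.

Convergent values: 0.46, 0.70, 0.51; mean = 1.67/3 = 0.56.

0.56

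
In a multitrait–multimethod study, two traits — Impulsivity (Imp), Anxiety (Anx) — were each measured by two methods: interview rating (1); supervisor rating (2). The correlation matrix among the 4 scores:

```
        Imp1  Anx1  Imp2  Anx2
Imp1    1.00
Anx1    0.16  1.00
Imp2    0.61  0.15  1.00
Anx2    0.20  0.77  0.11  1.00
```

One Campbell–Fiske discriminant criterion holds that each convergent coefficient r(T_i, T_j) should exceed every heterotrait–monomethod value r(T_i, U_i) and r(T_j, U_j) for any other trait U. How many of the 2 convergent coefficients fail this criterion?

Checking each validity diagonal entry against its comparison values:
Imp (methods 1·2): 0.61 vs {0.16, 0.11} → pass.
Anx (methods 1·2): 0.77 vs {0.16, 0.11} → pass.
0 of 2 fail.

0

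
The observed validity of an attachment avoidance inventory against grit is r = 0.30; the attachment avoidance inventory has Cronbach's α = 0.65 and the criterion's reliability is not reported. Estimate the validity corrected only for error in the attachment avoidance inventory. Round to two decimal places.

0.37

Single correction: r_c = r_obs / √r_xx = 0.30 / √0.65 = 0.30 / 0.8062 ≈ 0.37.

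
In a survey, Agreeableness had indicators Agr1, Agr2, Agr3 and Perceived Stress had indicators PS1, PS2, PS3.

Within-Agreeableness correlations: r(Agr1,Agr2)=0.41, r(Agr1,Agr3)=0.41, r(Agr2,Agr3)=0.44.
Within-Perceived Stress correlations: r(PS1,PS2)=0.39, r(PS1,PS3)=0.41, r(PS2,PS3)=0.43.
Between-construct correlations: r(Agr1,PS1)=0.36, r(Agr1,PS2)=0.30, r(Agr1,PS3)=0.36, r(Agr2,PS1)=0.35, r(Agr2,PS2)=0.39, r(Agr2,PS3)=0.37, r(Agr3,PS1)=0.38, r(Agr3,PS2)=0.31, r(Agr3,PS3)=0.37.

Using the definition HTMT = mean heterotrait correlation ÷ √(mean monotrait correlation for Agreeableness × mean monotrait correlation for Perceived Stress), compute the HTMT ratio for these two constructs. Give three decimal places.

Mean between = 3.19/9 = 0.3544.
Mean within-Agr = 1.26/3 = 0.4200; mean within-PS = 1.23/3 = 0.4100.
Geometric mean = √(0.4200 × 0.4100) = 0.4150.
HTMT = 0.3544 / 0.4150 = 0.854.

0.854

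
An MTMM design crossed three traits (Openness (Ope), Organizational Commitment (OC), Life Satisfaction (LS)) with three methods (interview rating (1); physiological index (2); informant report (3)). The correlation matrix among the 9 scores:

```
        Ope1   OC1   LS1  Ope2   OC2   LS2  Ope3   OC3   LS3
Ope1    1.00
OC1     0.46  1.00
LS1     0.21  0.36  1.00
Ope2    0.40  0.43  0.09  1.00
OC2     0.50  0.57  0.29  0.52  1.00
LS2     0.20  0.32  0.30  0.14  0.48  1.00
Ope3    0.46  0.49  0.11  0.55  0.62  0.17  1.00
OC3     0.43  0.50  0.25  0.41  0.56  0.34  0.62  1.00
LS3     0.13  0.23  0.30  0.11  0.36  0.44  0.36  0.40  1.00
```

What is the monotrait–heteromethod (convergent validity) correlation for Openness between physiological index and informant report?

0.55

Same trait (Ope), different methods: r(Ope2, Ope3) = 0.55.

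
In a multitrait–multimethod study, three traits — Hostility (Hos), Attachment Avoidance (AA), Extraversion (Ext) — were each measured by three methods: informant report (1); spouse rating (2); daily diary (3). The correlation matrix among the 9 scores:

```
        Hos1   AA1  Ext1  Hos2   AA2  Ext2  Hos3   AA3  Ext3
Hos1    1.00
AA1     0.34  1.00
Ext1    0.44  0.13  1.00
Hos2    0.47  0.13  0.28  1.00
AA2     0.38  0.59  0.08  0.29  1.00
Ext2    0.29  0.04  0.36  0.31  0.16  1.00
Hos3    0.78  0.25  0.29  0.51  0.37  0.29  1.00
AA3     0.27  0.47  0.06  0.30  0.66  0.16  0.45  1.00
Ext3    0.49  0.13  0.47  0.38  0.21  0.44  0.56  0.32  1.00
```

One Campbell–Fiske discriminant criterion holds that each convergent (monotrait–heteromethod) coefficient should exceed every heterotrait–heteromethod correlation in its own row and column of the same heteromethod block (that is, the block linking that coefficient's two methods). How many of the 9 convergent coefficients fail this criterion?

Checking each validity diagonal entry against its comparison values:
Hos (methods 1·2): 0.47 vs {0.38, 0.13, 0.29, 0.28} → pass.
Hos (methods 1·3): 0.78 vs {0.27, 0.25, 0.49, 0.29} → pass.
Hos (methods 2·3): 0.51 vs {0.30, 0.37, 0.38, 0.29} → pass.
AA (methods 1·2): 0.59 vs {0.13, 0.38, 0.04, 0.08} → pass.
AA (methods 1·3): 0.47 vs {0.25, 0.27, 0.13, 0.06} → pass.
AA (methods 2·3): 0.66 vs {0.37, 0.30, 0.21, 0.16} → pass.
Ext (methods 1·2): 0.36 vs {0.28, 0.29, 0.08, 0.04} → pass.
Ext (methods 1·3): 0.47 vs {0.29, 0.49, 0.06, 0.13} → fail.
Ext (methods 2·3): 0.44 vs {0.29, 0.38, 0.16, 0.21} → pass.
1 of 9 fail.

1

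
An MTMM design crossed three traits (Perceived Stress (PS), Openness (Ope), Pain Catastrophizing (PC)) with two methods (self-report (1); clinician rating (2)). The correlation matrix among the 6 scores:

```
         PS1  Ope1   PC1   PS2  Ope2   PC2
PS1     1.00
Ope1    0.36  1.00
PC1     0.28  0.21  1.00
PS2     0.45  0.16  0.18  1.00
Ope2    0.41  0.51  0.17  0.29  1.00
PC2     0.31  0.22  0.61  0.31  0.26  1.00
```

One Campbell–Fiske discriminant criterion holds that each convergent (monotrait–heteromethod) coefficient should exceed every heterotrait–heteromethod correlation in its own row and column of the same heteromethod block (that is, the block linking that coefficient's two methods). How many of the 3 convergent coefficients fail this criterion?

0

Convergent coefficients and their comparison sets:
PS (methods 1·2): 0.45 vs {0.41, 0.16, 0.31, 0.18} → pass.
Ope (methods 1·2): 0.51 vs {0.16, 0.41, 0.22, 0.17} → pass.
PC (methods 1·2): 0.61 vs {0.18, 0.31, 0.17, 0.22} → pass.
0 of 3 fail.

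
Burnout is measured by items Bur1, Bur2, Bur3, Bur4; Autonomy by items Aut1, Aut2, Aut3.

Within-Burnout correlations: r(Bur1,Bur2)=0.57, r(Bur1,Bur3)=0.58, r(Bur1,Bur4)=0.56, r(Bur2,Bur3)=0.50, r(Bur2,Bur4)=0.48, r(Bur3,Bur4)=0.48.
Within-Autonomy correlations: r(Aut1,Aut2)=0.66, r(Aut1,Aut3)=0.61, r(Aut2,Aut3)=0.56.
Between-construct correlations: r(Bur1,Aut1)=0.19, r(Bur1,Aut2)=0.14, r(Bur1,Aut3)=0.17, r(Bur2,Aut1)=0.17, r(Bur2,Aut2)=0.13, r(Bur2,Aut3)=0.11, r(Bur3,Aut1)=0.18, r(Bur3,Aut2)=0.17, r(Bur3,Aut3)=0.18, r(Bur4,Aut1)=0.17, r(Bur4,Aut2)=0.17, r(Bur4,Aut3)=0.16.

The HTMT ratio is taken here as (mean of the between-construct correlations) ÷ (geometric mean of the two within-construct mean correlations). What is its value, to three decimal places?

0.285

Between-construct mean = 1.94/12 = 0.1617.
Mean within-Bur = 3.17/6 = 0.5283; mean within-Aut = 1.83/3 = 0.6100.
Geometric mean = √(0.5283 × 0.6100) = 0.5677.
HTMT = 0.1617 / 0.5677 = 0.285.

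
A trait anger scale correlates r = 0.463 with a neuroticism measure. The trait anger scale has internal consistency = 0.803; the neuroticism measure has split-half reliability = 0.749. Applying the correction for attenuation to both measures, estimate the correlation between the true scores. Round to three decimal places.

0.597

r_true = r_obs / √(r_xx · r_yy) = 0.463 / √(0.803 × 0.749) = 0.463 / √0.601447 = 0.463 / 0.7755 ≈ 0.597.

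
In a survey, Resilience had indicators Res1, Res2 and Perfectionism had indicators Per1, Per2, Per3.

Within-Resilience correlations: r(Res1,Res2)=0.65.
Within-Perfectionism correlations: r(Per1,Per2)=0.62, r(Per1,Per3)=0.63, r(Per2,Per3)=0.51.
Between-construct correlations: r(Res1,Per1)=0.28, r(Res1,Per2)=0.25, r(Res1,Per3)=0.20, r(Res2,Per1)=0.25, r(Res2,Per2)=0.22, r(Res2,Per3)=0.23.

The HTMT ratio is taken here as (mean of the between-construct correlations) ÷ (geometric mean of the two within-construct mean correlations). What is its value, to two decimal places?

Mean heterotrait r = 1.43/6 = 0.2383.
Mean within-Res = 0.65/1 = 0.6500; mean within-Per = 1.76/3 = 0.5867.
Geometric mean = √(0.6500 × 0.5867) = 0.6175.
HTMT = 0.2383 / 0.6175 = 0.39.

0.39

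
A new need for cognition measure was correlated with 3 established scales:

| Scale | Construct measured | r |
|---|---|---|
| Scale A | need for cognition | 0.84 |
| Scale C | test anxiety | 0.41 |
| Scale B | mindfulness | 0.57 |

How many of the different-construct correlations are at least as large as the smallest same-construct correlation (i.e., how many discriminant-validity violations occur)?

Convergent (same construct = need for cognition): Scale A.
Smallest convergent = 0.84. Discriminant values: 0.41, 0.57; count ≥ 0.84 → 0.

0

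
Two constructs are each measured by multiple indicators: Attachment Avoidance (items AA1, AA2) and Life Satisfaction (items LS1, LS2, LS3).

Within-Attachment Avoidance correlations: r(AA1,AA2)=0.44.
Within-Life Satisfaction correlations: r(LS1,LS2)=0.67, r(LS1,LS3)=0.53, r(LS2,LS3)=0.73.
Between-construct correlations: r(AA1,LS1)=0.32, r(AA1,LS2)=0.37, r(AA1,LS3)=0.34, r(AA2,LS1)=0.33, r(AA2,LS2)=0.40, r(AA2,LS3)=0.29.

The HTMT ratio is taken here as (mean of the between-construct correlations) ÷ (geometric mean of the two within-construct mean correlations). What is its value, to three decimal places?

Mean between = 2.05/6 = 0.3417.
Mean within-AA = 0.44/1 = 0.4400; mean within-LS = 1.93/3 = 0.6433.
Geometric mean = √(0.4400 × 0.6433) = 0.5320.
HTMT = 0.3417 / 0.5320 = 0.642.

0.642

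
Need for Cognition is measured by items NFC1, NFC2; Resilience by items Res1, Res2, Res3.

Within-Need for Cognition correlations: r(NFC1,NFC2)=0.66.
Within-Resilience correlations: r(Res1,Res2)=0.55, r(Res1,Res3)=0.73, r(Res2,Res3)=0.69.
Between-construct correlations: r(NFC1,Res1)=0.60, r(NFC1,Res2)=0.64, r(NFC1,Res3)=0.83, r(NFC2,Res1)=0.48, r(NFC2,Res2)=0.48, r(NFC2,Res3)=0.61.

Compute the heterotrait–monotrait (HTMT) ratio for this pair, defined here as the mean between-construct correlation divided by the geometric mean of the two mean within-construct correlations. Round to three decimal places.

Between-construct mean = 3.64/6 = 0.6067.
Mean within-NFC = 0.66/1 = 0.6600; mean within-Res = 1.97/3 = 0.6567.
Geometric mean = √(0.6600 × 0.6567) = 0.6583.
HTMT = 0.6067 / 0.6583 = 0.922.

0.922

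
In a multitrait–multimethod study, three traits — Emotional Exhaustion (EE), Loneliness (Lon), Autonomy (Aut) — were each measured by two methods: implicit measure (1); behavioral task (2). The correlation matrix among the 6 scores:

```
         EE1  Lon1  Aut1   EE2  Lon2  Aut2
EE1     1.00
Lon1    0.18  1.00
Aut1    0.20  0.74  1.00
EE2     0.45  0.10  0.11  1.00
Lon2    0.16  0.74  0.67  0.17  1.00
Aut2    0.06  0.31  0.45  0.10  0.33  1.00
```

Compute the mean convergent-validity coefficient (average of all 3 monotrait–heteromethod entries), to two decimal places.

Convergent values: 0.45, 0.74, 0.45; mean = 1.64/3 = 0.55.

0.55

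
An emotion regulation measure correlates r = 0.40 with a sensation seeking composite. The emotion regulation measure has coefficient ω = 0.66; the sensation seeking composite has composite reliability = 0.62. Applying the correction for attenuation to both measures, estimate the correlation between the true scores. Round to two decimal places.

0.63

r_true = r_obs / √(r_xx · r_yy) = 0.40 / √(0.66 × 0.62) = 0.40 / √0.4092 = 0.40 / 0.6397 ≈ 0.63.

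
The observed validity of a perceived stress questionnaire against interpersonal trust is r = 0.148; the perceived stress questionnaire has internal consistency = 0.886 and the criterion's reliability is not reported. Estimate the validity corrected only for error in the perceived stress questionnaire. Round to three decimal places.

0.157

Single correction: r_c = r_obs / √r_xx = 0.148 / √0.886 = 0.148 / 0.9413 ≈ 0.157.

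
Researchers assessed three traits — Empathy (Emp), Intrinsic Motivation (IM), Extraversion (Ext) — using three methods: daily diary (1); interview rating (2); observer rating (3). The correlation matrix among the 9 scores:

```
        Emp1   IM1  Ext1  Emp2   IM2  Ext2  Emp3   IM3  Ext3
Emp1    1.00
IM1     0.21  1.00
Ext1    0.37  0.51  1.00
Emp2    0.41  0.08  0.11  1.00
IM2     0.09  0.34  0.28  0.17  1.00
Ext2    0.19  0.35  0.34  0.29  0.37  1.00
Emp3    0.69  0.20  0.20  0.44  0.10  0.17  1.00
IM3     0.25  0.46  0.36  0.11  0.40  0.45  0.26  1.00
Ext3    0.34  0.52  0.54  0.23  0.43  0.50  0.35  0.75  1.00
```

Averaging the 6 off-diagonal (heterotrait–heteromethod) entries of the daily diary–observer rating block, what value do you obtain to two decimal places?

HTHM values (method 1 × method 3): 0.25, 0.34, 0.20, 0.52, 0.20, 0.36; mean = 1.87/6 = 0.31.

0.31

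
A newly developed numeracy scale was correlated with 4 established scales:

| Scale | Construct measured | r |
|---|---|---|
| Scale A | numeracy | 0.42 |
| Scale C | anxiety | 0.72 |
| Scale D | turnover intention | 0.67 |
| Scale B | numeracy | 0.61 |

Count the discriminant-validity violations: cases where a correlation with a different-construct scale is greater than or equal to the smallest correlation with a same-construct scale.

2

Convergent (same construct = numeracy): Scale A, Scale B.
Smallest convergent = 0.42. Discriminant values: 0.72, 0.67; count ≥ 0.42 → 2.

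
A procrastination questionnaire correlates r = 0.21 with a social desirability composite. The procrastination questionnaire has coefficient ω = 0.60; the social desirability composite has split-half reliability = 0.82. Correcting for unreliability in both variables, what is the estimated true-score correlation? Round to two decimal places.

0.30

r_true = r_obs / √(r_xx · r_yy) = 0.21 / √(0.60 × 0.82) = 0.21 / √0.4920 = 0.21 / 0.7014 ≈ 0.30.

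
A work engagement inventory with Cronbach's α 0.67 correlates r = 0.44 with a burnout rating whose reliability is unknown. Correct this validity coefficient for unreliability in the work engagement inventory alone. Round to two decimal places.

Single correction: r_c = r_obs / √r_xx = 0.44 / √0.67 = 0.44 / 0.8185 ≈ 0.54.

0.54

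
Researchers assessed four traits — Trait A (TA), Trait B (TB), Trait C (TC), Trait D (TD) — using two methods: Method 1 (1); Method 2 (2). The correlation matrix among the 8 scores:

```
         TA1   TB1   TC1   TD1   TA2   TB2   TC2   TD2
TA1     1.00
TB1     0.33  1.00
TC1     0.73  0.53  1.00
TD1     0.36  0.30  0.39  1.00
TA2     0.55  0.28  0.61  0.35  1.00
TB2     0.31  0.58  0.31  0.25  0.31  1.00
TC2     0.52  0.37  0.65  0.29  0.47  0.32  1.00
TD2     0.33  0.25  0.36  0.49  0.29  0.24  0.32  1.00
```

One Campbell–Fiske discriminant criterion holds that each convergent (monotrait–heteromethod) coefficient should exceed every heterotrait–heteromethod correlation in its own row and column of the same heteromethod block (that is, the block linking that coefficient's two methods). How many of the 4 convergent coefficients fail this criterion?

Each convergent coefficient versus the relevant comparison correlations:
TA (methods 1·2): 0.55 vs {0.31, 0.28, 0.52, 0.61, 0.33, 0.35} → fail.
TB (methods 1·2): 0.58 vs {0.28, 0.31, 0.37, 0.31, 0.25, 0.25} → pass.
TC (methods 1·2): 0.65 vs {0.61, 0.52, 0.31, 0.37, 0.36, 0.29} → pass.
TD (methods 1·2): 0.49 vs {0.35, 0.33, 0.25, 0.25, 0.29, 0.36} → pass.
1 of 4 fail.

1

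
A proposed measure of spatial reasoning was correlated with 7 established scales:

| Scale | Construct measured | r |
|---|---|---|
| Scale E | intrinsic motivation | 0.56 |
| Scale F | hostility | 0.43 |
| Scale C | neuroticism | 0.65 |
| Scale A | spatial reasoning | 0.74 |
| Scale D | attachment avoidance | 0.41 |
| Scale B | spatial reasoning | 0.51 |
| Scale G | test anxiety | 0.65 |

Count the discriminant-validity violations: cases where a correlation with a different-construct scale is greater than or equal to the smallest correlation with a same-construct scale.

3

Convergent (same construct = spatial reasoning): Scale A, Scale B.
Smallest convergent = 0.51. Discriminant values: 0.56, 0.43, 0.65, 0.41, 0.65; count ≥ 0.51 → 3.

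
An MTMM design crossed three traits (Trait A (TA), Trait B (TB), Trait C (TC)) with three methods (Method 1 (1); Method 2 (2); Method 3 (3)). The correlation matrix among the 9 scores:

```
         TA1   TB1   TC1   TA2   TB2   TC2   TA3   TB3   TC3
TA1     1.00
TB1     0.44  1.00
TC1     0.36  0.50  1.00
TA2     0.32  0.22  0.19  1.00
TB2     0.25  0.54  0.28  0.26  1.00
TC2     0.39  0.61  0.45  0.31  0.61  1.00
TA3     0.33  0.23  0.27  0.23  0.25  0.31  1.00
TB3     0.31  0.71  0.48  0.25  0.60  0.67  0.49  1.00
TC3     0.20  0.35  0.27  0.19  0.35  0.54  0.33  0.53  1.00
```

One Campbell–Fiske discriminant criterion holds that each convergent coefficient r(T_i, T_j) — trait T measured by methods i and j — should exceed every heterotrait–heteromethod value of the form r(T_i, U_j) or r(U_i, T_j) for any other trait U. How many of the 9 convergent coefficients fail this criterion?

7

Checking each validity diagonal entry against its comparison values:
TA (methods 1·2): 0.32 vs {0.25, 0.22, 0.39, 0.19} → fail.
TA (methods 1·3): 0.33 vs {0.31, 0.23, 0.20, 0.27} → pass.
TA (methods 2·3): 0.23 vs {0.25, 0.25, 0.19, 0.31} → fail.
TB (methods 1·2): 0.54 vs {0.22, 0.25, 0.61, 0.28} → fail.
TB (methods 1·3): 0.71 vs {0.23, 0.31, 0.35, 0.48} → pass.
TB (methods 2·3): 0.60 vs {0.25, 0.25, 0.35, 0.67} → fail.
TC (methods 1·2): 0.45 vs {0.19, 0.39, 0.28, 0.61} → fail.
TC (methods 1·3): 0.27 vs {0.27, 0.20, 0.48, 0.35} → fail.
TC (methods 2·3): 0.54 vs {0.31, 0.19, 0.67, 0.35} → fail.
7 of 9 fail.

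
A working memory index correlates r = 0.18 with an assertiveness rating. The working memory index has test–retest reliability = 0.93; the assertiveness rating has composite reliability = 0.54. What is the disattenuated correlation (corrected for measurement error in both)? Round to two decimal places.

r_true = r_obs / √(r_xx · r_yy) = 0.18 / √(0.93 × 0.54) = 0.18 / √0.5022 = 0.18 / 0.7087 ≈ 0.25.

0.25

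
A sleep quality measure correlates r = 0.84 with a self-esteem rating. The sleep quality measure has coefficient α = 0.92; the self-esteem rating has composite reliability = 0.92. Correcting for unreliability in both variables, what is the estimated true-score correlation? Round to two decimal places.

r_true = r_obs / √(r_xx · r_yy) = 0.84 / √(0.92 × 0.92) = 0.84 / √0.8464 = 0.84 / 0.9200 ≈ 0.91.

0.91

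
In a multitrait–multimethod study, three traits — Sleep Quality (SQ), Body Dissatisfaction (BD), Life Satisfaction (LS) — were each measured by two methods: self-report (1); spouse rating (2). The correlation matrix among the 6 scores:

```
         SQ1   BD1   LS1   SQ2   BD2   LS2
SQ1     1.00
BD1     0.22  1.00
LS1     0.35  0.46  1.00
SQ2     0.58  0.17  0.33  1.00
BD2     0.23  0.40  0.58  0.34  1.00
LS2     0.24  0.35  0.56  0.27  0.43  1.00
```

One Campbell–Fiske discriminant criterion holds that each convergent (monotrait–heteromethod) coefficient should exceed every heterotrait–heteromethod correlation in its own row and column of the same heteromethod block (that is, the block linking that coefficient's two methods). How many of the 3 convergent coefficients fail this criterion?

Checking each validity diagonal entry against its comparison values:
SQ (methods 1·2): 0.58 vs {0.23, 0.17, 0.24, 0.33} → pass.
BD (methods 1·2): 0.40 vs {0.17, 0.23, 0.35, 0.58} → fail.
LS (methods 1·2): 0.56 vs {0.33, 0.24, 0.58, 0.35} → fail.
2 of 3 fail.

2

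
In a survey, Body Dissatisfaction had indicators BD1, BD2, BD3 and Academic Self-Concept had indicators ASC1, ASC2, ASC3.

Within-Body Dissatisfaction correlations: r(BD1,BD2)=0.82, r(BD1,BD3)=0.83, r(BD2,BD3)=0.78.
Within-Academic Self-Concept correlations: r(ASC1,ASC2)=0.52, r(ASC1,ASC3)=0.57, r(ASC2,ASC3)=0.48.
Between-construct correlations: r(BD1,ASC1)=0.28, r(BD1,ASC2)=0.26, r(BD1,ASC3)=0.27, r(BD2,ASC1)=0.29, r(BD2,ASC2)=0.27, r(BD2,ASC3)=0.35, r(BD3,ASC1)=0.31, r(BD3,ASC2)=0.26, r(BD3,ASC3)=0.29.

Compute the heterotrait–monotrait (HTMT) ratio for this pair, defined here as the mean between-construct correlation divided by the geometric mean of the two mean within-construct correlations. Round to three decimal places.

0.440

Mean between = 2.58/9 = 0.2867.
Mean within-BD = 2.43/3 = 0.8100; mean within-ASC = 1.57/3 = 0.5233.
Geometric mean = √(0.8100 × 0.5233) = 0.6511.
HTMT = 0.2867 / 0.6511 = 0.440.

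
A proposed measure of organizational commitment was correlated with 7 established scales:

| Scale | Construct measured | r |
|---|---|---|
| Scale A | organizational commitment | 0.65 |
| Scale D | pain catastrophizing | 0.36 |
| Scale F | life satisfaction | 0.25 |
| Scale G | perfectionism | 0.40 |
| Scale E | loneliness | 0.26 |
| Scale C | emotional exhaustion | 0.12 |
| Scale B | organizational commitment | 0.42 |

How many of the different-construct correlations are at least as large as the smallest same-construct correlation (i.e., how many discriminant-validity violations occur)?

Convergent (same construct = organizational commitment): Scale A, Scale B.
Smallest convergent = 0.42. Discriminant values: 0.36, 0.25, 0.40, 0.26, 0.12; count ≥ 0.42 → 0.

0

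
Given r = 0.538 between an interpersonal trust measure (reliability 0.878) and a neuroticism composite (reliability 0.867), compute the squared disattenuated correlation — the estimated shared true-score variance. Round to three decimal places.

0.380

Disattenuated r = 0.538 / √(0.878 × 0.867) = 0.538 / 0.8725 = 0.6166.
Shared true-score variance = 0.6166² = 0.3802 ≈ 0.380.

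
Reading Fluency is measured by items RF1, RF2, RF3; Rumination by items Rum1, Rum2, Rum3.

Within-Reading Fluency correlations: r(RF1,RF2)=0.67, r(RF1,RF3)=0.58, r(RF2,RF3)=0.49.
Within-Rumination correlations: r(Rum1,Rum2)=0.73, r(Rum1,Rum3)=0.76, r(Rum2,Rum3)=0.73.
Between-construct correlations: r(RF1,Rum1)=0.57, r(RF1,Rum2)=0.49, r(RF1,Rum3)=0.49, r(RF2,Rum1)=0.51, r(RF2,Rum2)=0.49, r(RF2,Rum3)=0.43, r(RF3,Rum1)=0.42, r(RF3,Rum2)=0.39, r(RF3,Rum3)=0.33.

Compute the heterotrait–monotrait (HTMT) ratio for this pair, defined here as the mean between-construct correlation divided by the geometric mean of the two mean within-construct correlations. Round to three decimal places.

Mean heterotrait r = 4.12/9 = 0.4578.
Mean within-RF = 1.74/3 = 0.5800; mean within-Rum = 2.22/3 = 0.7400.
Geometric mean = √(0.5800 × 0.7400) = 0.6551.
HTMT = 0.4578 / 0.6551 = 0.699.

0.699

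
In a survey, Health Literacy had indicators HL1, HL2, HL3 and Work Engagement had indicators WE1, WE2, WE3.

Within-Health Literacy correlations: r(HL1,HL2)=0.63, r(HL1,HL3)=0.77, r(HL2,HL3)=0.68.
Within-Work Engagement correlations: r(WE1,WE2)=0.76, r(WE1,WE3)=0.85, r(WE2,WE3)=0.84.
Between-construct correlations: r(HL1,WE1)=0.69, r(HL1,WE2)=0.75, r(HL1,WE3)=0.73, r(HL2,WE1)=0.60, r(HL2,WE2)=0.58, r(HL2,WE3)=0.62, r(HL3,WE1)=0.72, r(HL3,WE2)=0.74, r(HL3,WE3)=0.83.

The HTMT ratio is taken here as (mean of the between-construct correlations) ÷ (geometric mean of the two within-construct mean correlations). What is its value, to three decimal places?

0.924

Mean heterotrait r = 6.26/9 = 0.6956.
Mean within-HL = 2.08/3 = 0.6933; mean within-WE = 2.45/3 = 0.8167.
Geometric mean = √(0.6933 × 0.8167) = 0.7525.
HTMT = 0.6956 / 0.7525 = 0.924.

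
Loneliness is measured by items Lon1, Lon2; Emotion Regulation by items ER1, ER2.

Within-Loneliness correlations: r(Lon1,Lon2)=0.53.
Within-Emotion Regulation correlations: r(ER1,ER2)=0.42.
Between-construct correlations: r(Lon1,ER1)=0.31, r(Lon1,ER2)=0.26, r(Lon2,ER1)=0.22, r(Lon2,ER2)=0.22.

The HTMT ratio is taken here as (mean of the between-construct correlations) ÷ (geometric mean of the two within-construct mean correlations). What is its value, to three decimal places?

Between-construct mean = 1.01/4 = 0.2525.
Mean within-Lon = 0.53/1 = 0.5300; mean within-ER = 0.42/1 = 0.4200.
Geometric mean = √(0.5300 × 0.4200) = 0.4718.
HTMT = 0.2525 / 0.4718 = 0.535.

0.535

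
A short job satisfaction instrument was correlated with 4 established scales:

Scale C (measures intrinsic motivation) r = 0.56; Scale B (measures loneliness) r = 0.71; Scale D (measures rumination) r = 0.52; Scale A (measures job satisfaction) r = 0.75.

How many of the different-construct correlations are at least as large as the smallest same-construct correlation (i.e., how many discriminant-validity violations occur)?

0

Convergent (same construct = job satisfaction): Scale A.
Smallest convergent = 0.75. Discriminant values: 0.56, 0.71, 0.52; count ≥ 0.75 → 0.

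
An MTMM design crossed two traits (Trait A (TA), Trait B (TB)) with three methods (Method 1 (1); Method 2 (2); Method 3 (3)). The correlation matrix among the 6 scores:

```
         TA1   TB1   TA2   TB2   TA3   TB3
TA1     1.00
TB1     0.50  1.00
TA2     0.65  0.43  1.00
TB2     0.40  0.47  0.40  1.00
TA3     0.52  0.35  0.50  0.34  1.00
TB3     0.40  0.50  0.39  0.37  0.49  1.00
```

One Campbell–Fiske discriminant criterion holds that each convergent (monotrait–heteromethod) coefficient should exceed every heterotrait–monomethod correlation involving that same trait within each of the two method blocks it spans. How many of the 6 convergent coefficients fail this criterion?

Each convergent coefficient versus the relevant comparison correlations:
TA (methods 1·2): 0.65 vs {0.50, 0.40} → pass.
TA (methods 1·3): 0.52 vs {0.50, 0.49} → pass.
TA (methods 2·3): 0.50 vs {0.40, 0.49} → pass.
TB (methods 1·2): 0.47 vs {0.50, 0.40} → fail.
TB (methods 1·3): 0.50 vs {0.50, 0.49} → fail.
TB (methods 2·3): 0.37 vs {0.40, 0.49} → fail.
3 of 6 fail.

3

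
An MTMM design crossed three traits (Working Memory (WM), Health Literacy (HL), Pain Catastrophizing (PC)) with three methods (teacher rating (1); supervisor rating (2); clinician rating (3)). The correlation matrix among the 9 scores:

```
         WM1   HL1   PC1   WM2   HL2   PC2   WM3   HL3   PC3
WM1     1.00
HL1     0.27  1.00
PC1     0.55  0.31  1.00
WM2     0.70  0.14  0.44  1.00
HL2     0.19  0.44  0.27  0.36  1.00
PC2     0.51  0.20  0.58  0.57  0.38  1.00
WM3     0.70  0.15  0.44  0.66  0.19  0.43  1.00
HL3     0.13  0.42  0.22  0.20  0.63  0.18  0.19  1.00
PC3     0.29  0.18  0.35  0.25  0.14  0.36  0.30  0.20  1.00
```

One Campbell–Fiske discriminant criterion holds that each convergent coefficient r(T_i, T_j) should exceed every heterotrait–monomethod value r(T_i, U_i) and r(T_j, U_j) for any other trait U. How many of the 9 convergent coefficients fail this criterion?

2

Each convergent coefficient versus the relevant comparison correlations:
WM (methods 1·2): 0.70 vs {0.27, 0.36, 0.55, 0.57} → pass.
WM (methods 1·3): 0.70 vs {0.27, 0.19, 0.55, 0.30} → pass.
WM (methods 2·3): 0.66 vs {0.36, 0.19, 0.57, 0.30} → pass.
HL (methods 1·2): 0.44 vs {0.27, 0.36, 0.31, 0.38} → pass.
HL (methods 1·3): 0.42 vs {0.27, 0.19, 0.31, 0.20} → pass.
HL (methods 2·3): 0.63 vs {0.36, 0.19, 0.38, 0.20} → pass.
PC (methods 1·2): 0.58 vs {0.55, 0.57, 0.31, 0.38} → pass.
PC (methods 1·3): 0.35 vs {0.55, 0.30, 0.31, 0.20} → fail.
PC (methods 2·3): 0.36 vs {0.57, 0.30, 0.38, 0.20} → fail.
2 of 9 fail.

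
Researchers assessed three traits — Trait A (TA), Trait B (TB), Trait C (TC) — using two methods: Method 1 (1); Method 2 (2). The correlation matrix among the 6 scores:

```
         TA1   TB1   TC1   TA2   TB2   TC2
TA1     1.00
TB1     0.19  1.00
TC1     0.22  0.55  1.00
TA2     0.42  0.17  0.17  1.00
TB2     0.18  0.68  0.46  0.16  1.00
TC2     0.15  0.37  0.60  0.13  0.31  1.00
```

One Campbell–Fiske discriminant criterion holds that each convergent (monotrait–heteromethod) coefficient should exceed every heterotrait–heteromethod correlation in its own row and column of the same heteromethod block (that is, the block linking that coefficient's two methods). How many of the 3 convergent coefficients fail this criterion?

Each convergent coefficient versus the relevant comparison correlations:
TA (methods 1·2): 0.42 vs {0.18, 0.17, 0.15, 0.17} → pass.
TB (methods 1·2): 0.68 vs {0.17, 0.18, 0.37, 0.46} → pass.
TC (methods 1·2): 0.60 vs {0.17, 0.15, 0.46, 0.37} → pass.
0 of 3 fail.

0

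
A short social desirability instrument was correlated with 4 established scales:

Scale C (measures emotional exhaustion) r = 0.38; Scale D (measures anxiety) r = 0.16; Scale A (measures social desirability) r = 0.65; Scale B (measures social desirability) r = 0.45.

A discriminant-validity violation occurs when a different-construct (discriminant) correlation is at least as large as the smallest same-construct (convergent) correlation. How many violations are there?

0

Convergent (same construct = social desirability): Scale A, Scale B.
Smallest convergent = 0.45. Discriminant values: 0.38, 0.16; count ≥ 0.45 → 0.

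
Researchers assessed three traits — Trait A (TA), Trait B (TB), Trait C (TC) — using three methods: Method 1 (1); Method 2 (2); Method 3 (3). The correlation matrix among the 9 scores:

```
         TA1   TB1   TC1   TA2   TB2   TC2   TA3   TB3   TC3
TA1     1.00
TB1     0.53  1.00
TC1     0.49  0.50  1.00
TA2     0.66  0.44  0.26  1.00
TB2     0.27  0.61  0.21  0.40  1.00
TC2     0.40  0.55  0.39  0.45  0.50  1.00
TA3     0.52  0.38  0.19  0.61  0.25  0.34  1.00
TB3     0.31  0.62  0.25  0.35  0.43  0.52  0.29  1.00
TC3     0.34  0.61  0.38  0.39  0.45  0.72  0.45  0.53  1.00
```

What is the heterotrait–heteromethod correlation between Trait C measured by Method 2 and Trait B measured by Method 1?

0.55

Different traits and methods: r(TC2, TB1) = 0.55.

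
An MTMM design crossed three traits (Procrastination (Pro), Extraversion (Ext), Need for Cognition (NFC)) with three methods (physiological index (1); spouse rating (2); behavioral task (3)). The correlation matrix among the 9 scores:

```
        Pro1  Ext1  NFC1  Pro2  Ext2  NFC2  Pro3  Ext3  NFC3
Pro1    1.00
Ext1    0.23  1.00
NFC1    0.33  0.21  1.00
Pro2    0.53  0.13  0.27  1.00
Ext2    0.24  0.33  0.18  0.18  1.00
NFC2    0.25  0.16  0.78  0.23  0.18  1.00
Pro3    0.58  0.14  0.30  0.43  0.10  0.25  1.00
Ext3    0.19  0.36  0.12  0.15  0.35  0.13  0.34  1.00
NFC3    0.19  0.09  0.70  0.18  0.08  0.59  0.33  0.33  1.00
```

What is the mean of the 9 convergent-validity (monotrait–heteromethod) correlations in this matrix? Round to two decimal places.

0.52

Convergent values: 0.53, 0.58, 0.43, 0.33, 0.36, 0.35, 0.78, 0.70, 0.59; mean = 4.65/9 = 0.52.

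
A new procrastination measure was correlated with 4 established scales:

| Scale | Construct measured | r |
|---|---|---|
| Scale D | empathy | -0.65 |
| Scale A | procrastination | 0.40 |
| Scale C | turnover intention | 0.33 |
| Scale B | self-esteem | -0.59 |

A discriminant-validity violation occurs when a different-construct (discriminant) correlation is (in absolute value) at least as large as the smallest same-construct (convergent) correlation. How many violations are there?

Convergent (same construct = procrastination): Scale A.
Smallest convergent = 0.40. Discriminant |r|: 0.65, 0.33, 0.59; count ≥ 0.40 → 2.

2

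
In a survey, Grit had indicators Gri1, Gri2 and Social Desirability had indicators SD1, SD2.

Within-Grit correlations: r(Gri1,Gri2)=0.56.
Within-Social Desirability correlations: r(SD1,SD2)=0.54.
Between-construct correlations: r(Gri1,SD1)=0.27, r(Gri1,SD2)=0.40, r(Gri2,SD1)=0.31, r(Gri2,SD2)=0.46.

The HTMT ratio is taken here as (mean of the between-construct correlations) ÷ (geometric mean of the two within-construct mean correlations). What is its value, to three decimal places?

0.655

Mean between = 1.44/4 = 0.3600.
Mean within-Gri = 0.56/1 = 0.5600; mean within-SD = 0.54/1 = 0.5400.
Geometric mean = √(0.5600 × 0.5400) = 0.5499.
HTMT = 0.3600 / 0.5499 = 0.655.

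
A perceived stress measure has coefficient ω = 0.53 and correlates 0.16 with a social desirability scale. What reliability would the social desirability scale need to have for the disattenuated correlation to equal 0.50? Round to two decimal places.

r_true = r_obs / √(r_xx · r_yy) ⇒ 0.50 = 0.16 / √(0.53 · r_yy).
√(0.53 · r_yy) = 0.16 / 0.50 = 0.3200; 0.53 · r_yy = 0.1024; r_yy = 0.1024 / 0.53 ≈ 0.19.

0.19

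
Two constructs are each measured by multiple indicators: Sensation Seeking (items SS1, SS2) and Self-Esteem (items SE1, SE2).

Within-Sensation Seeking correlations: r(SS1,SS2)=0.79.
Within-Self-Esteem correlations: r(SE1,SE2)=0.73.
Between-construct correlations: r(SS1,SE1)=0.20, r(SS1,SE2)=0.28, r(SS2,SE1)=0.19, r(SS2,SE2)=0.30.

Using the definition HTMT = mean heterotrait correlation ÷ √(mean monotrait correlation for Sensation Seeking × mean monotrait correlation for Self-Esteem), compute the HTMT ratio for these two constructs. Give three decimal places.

Mean heterotrait r = 0.97/4 = 0.2425.
Mean within-SS = 0.79/1 = 0.7900; mean within-SE = 0.73/1 = 0.7300.
Geometric mean = √(0.7900 × 0.7300) = 0.7594.
HTMT = 0.2425 / 0.7594 = 0.319.

0.319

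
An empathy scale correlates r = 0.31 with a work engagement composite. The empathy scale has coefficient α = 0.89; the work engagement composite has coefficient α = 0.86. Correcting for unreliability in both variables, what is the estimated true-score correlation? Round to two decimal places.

r_true = r_obs / √(r_xx · r_yy) = 0.31 / √(0.89 × 0.86) = 0.31 / √0.7654 = 0.31 / 0.8749 ≈ 0.35.

0.35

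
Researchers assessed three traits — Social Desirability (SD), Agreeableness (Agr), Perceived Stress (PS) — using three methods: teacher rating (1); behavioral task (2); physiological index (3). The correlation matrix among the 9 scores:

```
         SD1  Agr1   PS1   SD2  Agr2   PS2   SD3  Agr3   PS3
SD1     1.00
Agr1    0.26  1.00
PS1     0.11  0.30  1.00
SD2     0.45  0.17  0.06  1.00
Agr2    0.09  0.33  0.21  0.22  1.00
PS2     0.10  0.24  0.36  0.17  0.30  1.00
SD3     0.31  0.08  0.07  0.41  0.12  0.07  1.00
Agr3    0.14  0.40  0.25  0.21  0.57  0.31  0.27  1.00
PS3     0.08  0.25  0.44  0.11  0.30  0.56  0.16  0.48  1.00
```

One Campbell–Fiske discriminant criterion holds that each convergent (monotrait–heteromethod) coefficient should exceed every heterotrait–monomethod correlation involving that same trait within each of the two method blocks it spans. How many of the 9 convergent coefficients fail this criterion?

Convergent coefficients and their comparison sets:
SD (methods 1·2): 0.45 vs {0.26, 0.22, 0.11, 0.17} → pass.
SD (methods 1·3): 0.31 vs {0.26, 0.27, 0.11, 0.16} → pass.
SD (methods 2·3): 0.41 vs {0.22, 0.27, 0.17, 0.16} → pass.
Agr (methods 1·2): 0.33 vs {0.26, 0.22, 0.30, 0.30} → pass.
Agr (methods 1·3): 0.40 vs {0.26, 0.27, 0.30, 0.48} → fail.
Agr (methods 2·3): 0.57 vs {0.22, 0.27, 0.30, 0.48} → pass.
PS (methods 1·2): 0.36 vs {0.11, 0.17, 0.30, 0.30} → pass.
PS (methods 1·3): 0.44 vs {0.11, 0.16, 0.30, 0.48} → fail.
PS (methods 2·3): 0.56 vs {0.17, 0.16, 0.30, 0.48} → pass.
2 of 9 fail.

2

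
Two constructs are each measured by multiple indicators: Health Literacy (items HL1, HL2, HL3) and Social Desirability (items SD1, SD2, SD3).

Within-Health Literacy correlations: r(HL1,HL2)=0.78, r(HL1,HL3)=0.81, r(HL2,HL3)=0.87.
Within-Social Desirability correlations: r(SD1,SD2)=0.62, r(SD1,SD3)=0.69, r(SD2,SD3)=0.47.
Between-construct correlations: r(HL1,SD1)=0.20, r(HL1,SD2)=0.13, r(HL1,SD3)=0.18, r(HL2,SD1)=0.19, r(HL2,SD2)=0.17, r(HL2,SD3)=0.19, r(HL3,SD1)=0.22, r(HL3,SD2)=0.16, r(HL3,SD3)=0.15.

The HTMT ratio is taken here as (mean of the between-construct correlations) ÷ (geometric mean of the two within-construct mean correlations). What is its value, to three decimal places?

0.253

Between-construct mean = 1.59/9 = 0.1767.
Mean within-HL = 2.46/3 = 0.8200; mean within-SD = 1.78/3 = 0.5933.
Geometric mean = √(0.8200 × 0.5933) = 0.6975.
HTMT = 0.1767 / 0.6975 = 0.253.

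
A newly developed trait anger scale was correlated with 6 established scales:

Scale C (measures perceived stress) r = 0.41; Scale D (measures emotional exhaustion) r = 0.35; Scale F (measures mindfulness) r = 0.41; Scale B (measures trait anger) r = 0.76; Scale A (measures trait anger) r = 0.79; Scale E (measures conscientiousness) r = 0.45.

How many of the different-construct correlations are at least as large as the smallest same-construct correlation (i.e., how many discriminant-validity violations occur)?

0

Convergent (same construct = trait anger): Scale B, Scale A.
Smallest convergent = 0.76. Discriminant values: 0.41, 0.35, 0.41, 0.45; count ≥ 0.76 → 0.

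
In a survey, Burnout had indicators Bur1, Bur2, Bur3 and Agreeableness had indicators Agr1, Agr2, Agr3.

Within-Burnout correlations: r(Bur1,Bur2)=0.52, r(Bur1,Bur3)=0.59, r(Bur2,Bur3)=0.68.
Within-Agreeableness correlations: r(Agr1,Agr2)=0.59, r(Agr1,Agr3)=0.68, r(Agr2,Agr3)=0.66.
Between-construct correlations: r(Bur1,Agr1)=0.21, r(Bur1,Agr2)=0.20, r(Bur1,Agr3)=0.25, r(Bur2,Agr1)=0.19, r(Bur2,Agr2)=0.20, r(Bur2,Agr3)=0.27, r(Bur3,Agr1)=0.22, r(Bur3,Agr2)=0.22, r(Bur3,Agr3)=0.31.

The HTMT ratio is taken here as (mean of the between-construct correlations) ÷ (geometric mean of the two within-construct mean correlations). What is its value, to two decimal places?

0.37

Mean heterotrait r = 2.07/9 = 0.2300.
Mean within-Bur = 1.79/3 = 0.5967; mean within-Agr = 1.93/3 = 0.6433.
Geometric mean = √(0.5967 × 0.6433) = 0.6196.
HTMT = 0.2300 / 0.6196 = 0.37.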